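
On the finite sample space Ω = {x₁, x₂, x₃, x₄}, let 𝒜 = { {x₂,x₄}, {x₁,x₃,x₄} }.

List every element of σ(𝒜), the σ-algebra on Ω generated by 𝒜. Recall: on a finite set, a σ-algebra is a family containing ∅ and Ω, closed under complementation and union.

Initial family (4 sets): { {}, {x₂,x₄}, {x₁,x₃,x₄}, Ω }.
Iteration 1: 2 new —
  {x₂}  = Ω∖{x₁,x₃,x₄}
  {x₁,x₃}  = Ω∖{x₂,x₄}
  |family| = 6
Iteration 2 (1 new):
  {x₁,x₂,x₃}  = {x₁,x₃} ∪ {x₂}
  |family| = 7
Iteration 3: 1 new —
  {x₄}  = Ω∖{x₁,x₂,x₃}
  |family| = 8
Iteration 4: no new sets; the family is a σ-algebra.

Therefore σ(𝒜) = { {}, {x₂}, {x₄}, {x₁,x₃}, {x₂,x₄}, {x₁,x₂,x₃}, {x₁,x₃,x₄}, Ω } (|σ(𝒜)| = 8).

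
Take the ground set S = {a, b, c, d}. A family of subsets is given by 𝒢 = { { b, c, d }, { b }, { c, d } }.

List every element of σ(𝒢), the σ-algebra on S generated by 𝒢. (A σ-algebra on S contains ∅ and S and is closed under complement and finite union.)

Seed the family with 𝒢 together with ∅ and S: { ∅, { b }, { c, d }, { b, c, d }, S }.
Round 1 (3 new):
  { a }  = complement { b, c, d }
  { a, b }  = complement { c, d }
  { a, c, d }  = complement { b }
  (now 8)
Round 2: stable.

|σ(𝒢)| = 8.  σ(𝒢) = { ∅, { a }, { b }, { a, b }, { c, d }, { a, c, d }, { b, c, d }, S }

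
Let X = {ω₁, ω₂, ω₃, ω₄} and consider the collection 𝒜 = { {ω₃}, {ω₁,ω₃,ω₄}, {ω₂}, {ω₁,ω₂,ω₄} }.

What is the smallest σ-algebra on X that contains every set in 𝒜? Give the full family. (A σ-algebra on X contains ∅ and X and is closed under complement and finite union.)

σ(𝒜) (8 sets): { ∅, {ω₂}, {ω₃}, {ω₁,ω₄}, {ω₂,ω₃}, {ω₁,ω₂,ω₄}, {ω₁,ω₃,ω₄}, X }

Check:
Seed the family with 𝒜 together with ∅ and X: { ∅, {ω₂}, {ω₃}, {ω₁,ω₂,ω₄}, {ω₁,ω₃,ω₄}, X }.
Pass 1: +1 →
  {ω₂,ω₃}  = {ω₃} ∪ {ω₂}
  |family| = 7
Pass 2 adds 1:
  {ω₁,ω₄}  = {ω₂,ω₃}ᶜ
  |family| = 8
Pass 3: already closed under ᶜ and ∪.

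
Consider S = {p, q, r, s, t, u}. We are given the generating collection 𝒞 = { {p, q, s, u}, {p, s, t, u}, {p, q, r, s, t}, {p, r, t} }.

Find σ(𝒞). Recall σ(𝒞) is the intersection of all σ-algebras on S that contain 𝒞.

|σ(𝒞)| = 64.  σ(𝒞) = { {}, {p}, {q}, {r}, {s}, {t}, {u}, {p, q}, {p, r}, {p, s}, {p, t}, {p, u}, {q, r}, {q, s}, {q, t}, {q, u}, {r, s}, {r, t}, {r, u}, {s, t}, {s, u}, {t, u}, {p, q, r}, {p, q, s}, {p, q, t}, {p, q, u}, {p, r, s}, {p, r, t}, {p, r, u}, {p, s, t}, {p, s, u}, {p, t, u}, {q, r, s}, {q, r, t}, {q, r, u}, {q, s, t}, {q, s, u}, {q, t, u}, {r, s, t}, {r, s, u}, {r, t, u}, {s, t, u}, {p, q, r, s}, {p, q, r, t}, {p, q, r, u}, {p, q, s, t}, {p, q, s, u}, {p, q, t, u}, {p, r, s, t}, {p, r, s, u}, {p, r, t, u}, {p, s, t, u}, {q, r, s, t}, {q, r, s, u}, {q, r, t, u}, {q, s, t, u}, {r, s, t, u}, {p, q, r, s, t}, {p, q, r, s, u}, {p, q, r, t, u}, {p, q, s, t, u}, {p, r, s, t, u}, {q, r, s, t, u}, S }

Check:
Start: 𝒞 ∪ {∅, S} = { {}, {p, r, t}, {p, q, s, u}, {p, s, t, u}, {p, q, r, s, t}, S }.
Iteration 1. New:
  {u}  = S∖{p, q, r, s, t}
  {q, r}  = S∖{p, s, t, u}
  {r, t}  = S∖{p, q, s, u}
  {q, s, u}  = S∖{p, r, t}
  {p, q, s, t, u}  = {p, q, s, u} ∪ {p, s, t, u}
  {p, r, s, t, u}  = {p, s, t, u} ∪ {p, r, t}
  (now 12)
Iteration 2: 10 new —
  {q}  = S∖{p, r, s, t, u}
  {r}  = S∖{p, q, s, t, u}
  {q, r, t}  = {q, r} ∪ {r, t}
  {q, r, u}  = {u} ∪ {q, r}
  {r, t, u}  = {u} ∪ {r, t}
  {p, q, r, t}  = {p, r, t} ∪ {q, r}
  {p, r, t, u}  = {p, r, t} ∪ {u}
  {q, r, s, u}  = {q, s, u} ∪ {q, r}
  {p, q, r, s, u}  = {p, q, s, u} ∪ {q, r}
  {q, r, s, t, u}  = {q, s, u} ∪ {r, t}
  (now 22)
Iteration 3. New:
  {p}  = S∖{q, r, s, t, u}
  {t}  = S∖{p, q, r, s, u}
  {p, t}  = S∖{q, r, s, u}
  {q, s}  = S∖{p, r, t, u}
  {q, u}  = {q} ∪ {u}
  {r, u}  = {u} ∪ {r}
  {s, u}  = S∖{p, q, r, t}
  {p, q, s}  = S∖{r, t, u}
  {p, s, t}  = S∖{q, r, u}
  {p, s, u}  = S∖{q, r, t}
  {q, r, t, u}  = {q} ∪ {r, t, u}
  {p, q, r, t, u}  = {p, r, t} ∪ {q, r, u}
  (now 34)
Iteration 4: 26 new —
  {s}  = S∖{p, q, r, t, u}
  {p, q}  = {q} ∪ {p}
  {p, r}  = {r} ∪ {p}
  {p, s}  = S∖{q, r, t, u}
  {p, u}  = {u} ∪ {p}
  {q, t}  = {q} ∪ {t}
  {t, u}  = {u} ∪ {t}
  {p, q, r}  = {q, r} ∪ {p}
  {p, q, t}  = {q} ∪ {p, t}
  {p, q, u}  = {q, u} ∪ {p}
  {p, r, u}  = {r, u} ∪ {p}
  {p, t, u}  = {u} ∪ {p, t}
  {q, r, s}  = {r} ∪ {q, s}
  {q, s, t}  = {t} ∪ {q, s}
  {q, t, u}  = {q, u} ∪ {t}
  {r, s, u}  = {r} ∪ {s, u}
  {s, t, u}  = {t} ∪ {s, u}
  {p, q, r, s}  = {p, q, s} ∪ {r}
  {p, q, r, u}  = {q, r, u} ∪ {p}
  {p, q, s, t}  = S∖{r, u}
  {p, q, t, u}  = {q, u} ∪ {p, t}
  {p, r, s, t}  = S∖{q, u}
  {p, r, s, u}  = {p, s, u} ∪ {r}
  {q, r, s, t}  = {q, r, t} ∪ {q, s}
  {q, s, t, u}  = {q, s, u} ∪ {t}
  {r, s, t, u}  = {r, t, u} ∪ {s, u}
  (now 60)
Iteration 5: +4 →
  {r, s}  = S∖{p, q, t, u}
  {s, t}  = S∖{p, q, r, u}
  {p, r, s}  = S∖{q, t, u}
  {r, s, t}  = S∖{p, q, u}
  (now 64)
Iteration 6: closed — nothing new.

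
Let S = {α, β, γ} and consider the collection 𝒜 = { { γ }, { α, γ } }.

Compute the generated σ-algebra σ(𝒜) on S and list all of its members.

Begin from { {}, { γ }, { α, γ }, S } (that is, 𝒜 plus ∅ and S).
Round 1. New:
  { β }  = S∖{ α, γ }
  { α, β }  = S∖{ γ }
  (now 6)
Round 2 (1 new):
  { β, γ }  = { γ } ∪ { β }
  (now 7)
Round 3: 1 new —
  { α }  = S∖{ β, γ }
  (now 8)
Round 4: no new sets; the family is a σ-algebra.

|σ(𝒜)| = 8.  σ(𝒜) = { {}, { α }, { β }, { γ }, { α, β }, { α, γ }, { β, γ }, S }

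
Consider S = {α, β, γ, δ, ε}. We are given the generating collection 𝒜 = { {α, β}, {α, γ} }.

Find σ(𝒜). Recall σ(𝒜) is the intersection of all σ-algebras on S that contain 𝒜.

Begin from { {}, {α, β}, {α, γ}, S } (that is, 𝒜 plus ∅ and S).
Pass 1 (3 new):
  {α, β, γ}  = {α, β} ∪ {α, γ}
  {β, δ, ε}  = {α, γ}ᶜ
  {γ, δ, ε}  = {α, β}ᶜ
Pass 2. New:
  {δ, ε}  = {α, β, γ}ᶜ
  {α, β, δ, ε}  = {α, β} ∪ {β, δ, ε}
  {α, γ, δ, ε}  = {γ, δ, ε} ∪ {α, γ}
  {β, γ, δ, ε}  = {γ, δ, ε} ∪ {β, δ, ε}
Pass 3. New:
  {α}  = {β, γ, δ, ε}ᶜ
  {β}  = {α, γ, δ, ε}ᶜ
  {γ}  = {α, β, δ, ε}ᶜ
Pass 4: +2 →
  {β, γ}  = {γ} ∪ {β}
  {α, δ, ε}  = {δ, ε} ∪ {α}
Pass 5: closed — nothing new.

Therefore σ(𝒜) = { {}, {α}, {β}, {γ}, {α, β}, {α, γ}, {β, γ}, {δ, ε}, {α, β, γ}, {α, δ, ε}, {β, δ, ε}, {γ, δ, ε}, {α, β, δ, ε}, {α, γ, δ, ε}, {β, γ, δ, ε}, S } (|σ(𝒜)| = 16).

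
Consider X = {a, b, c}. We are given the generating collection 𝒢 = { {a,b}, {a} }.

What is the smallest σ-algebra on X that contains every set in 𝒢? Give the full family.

Begin from { ∅, {a}, {a,b}, X } (that is, 𝒢 plus ∅ and X).
Round 1 adds 2:
  {c}  = complement {a,b}
  {b,c}  = complement {a}
  |family| = 6
Round 2 adds 1:
  {a,c}  = {c} ∪ {a}
  |family| = 7
Round 3 (1 new):
  {b}  = complement {a,c}
  |family| = 8
Round 4: already closed under ᶜ and ∪.

Therefore σ(𝒢) = { ∅, {a}, {b}, {c}, {a,b}, {a,c}, {b,c}, X } (|σ(𝒢)| = 8).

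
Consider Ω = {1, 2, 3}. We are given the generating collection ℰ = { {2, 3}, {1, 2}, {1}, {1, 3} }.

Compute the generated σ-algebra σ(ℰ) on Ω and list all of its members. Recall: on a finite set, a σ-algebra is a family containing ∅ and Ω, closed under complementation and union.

Start: ℰ ∪ {∅, Ω} = { {}, {1}, {1, 2}, {1, 3}, {2, 3}, Ω }.
Iteration 1: 2 new —
  {2}  = ᶜ of {1, 3}
  {3}  = ᶜ of {1, 2}
  |family| = 8
Iteration 2: closed — nothing new.

σ(ℰ) = { {}, {1}, {2}, {3}, {1, 2}, {1, 3}, {2, 3}, Ω }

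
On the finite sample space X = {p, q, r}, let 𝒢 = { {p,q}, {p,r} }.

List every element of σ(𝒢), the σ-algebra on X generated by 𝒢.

Begin from { {}, {p,q}, {p,r}, X } (that is, 𝒢 plus ∅ and X).
Step 1. New:
  {q}  = complement {p,r}
  {r}  = complement {p,q}
  (now 6)
Step 2: 1 new —
  {q,r}  = {r} ∪ {q}
  (now 7)
Step 3. New:
  {p}  = complement {q,r}
  (now 8)
Step 4: stable.

Hence σ(𝒢) has 8 members: { {}, {p}, {q}, {r}, {p,q}, {p,r}, {q,r}, X }.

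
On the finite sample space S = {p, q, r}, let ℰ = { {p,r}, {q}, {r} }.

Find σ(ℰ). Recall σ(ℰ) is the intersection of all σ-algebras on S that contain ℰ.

σ(ℰ) (8 sets): { {}, {p}, {q}, {r}, {p,q}, {p,r}, {q,r}, S }

Trace:
Initial family (5 sets): { {}, {q}, {r}, {p,r}, S }.
Iteration 1: +2 →
  {p,q}  = complement {r}
  {q,r}  = {r} ∪ {q}
  [7 total]
Iteration 2 (1 new):
  {p}  = complement {q,r}
  [8 total]
Iteration 3: already closed under ᶜ and ∪.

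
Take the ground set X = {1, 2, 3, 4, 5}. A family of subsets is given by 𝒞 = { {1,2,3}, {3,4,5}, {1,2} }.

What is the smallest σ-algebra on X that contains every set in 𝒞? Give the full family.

Take S₀ = 𝒞 ∪ {∅, X} = { {}, {1,2}, {1,2,3}, {3,4,5}, X }.
Iteration 1. New:
  {4,5}  = X∖{1,2,3}
  |family| = 6
Iteration 2 adds 1:
  {1,2,4,5}  = {4,5} ∪ {1,2}
  |family| = 7
Iteration 3: 1 new —
  {3}  = X∖{1,2,4,5}
  |family| = 8
Iteration 4: stable.

σ(𝒞) = { {}, {3}, {1,2}, {4,5}, {1,2,3}, {3,4,5}, {1,2,4,5}, X }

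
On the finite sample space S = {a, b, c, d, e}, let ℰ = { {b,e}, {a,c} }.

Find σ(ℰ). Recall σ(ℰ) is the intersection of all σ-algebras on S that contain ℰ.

σ(ℰ) (8 sets): { {}, {d}, {a,c}, {b,e}, {a,c,d}, {b,d,e}, {a,b,c,e}, S }

Trace:
Start: ℰ ∪ {∅, S} = { {}, {a,c}, {b,e}, S }.
Pass 1 (3 new):
  {a,c,d}  = S∖{b,e}
  {b,d,e}  = S∖{a,c}
  {a,b,c,e}  = {b,e} ∪ {a,c}
  — 7 sets.
Pass 2 (1 new):
  {d}  = S∖{a,b,c,e}
  — 8 sets.
Pass 3: already closed under ᶜ and ∪.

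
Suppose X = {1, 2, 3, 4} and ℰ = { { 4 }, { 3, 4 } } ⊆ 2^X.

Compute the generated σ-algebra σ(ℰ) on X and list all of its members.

|σ(ℰ)| = 8.  σ(ℰ) = { ∅, { 3 }, { 4 }, { 1, 2 }, { 3, 4 }, { 1, 2, 3 }, { 1, 2, 4 }, X }

Check:
Seed the family with ℰ together with ∅ and X: { ∅, { 4 }, { 3, 4 }, X }.
Round 1: 2 new —
  { 1, 2 }  = X∖{ 3, 4 }
  { 1, 2, 3 }  = X∖{ 4 }
Round 2. New:
  { 1, 2, 4 }  = { 1, 2 } ∪ { 4 }
Round 3 adds 1:
  { 3 }  = X∖{ 1, 2, 4 }
Round 4: stable.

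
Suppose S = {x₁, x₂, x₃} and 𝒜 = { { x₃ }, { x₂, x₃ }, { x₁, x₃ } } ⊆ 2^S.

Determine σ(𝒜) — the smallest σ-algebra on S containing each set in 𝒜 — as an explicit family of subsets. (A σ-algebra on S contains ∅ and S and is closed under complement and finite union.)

|σ(𝒜)| = 8.  σ(𝒜) = { ∅, { x₁ }, { x₂ }, { x₃ }, { x₁, x₂ }, { x₁, x₃ }, { x₂, x₃ }, S }

Check:
Begin from { ∅, { x₃ }, { x₁, x₃ }, { x₂, x₃ }, S } (that is, 𝒜 plus ∅ and S).
Iteration 1: +3 →
  { x₁ }  = complement { x₂, x₃ }
  { x₂ }  = complement { x₁, x₃ }
  { x₁, x₂ }  = complement { x₃ }
Iteration 2: no new sets; the family is a σ-algebra.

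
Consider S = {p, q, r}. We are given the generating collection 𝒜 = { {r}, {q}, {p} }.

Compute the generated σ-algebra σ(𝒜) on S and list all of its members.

|σ(𝒜)| = 8.  σ(𝒜) = { {}, {p}, {q}, {r}, {p, q}, {p, r}, {q, r}, S }

Working:
Seed the family with 𝒜 together with ∅ and S: { {}, {p}, {q}, {r}, S }.
Step 1 (3 new):
  {p, q}  = {r}ᶜ
  {p, r}  = {q}ᶜ
  {q, r}  = {p}ᶜ
  [8 total]
Step 2: stable.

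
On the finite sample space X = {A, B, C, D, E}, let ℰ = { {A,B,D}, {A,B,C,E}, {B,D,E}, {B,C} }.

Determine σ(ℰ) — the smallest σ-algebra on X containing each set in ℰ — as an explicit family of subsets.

σ(ℰ) (32 sets): { {}, {A}, {B}, {C}, {D}, {E}, {A,B}, {A,C}, {A,D}, {A,E}, {B,C}, {B,D}, {B,E}, {C,D}, {C,E}, {D,E}, {A,B,C}, {A,B,D}, {A,B,E}, {A,C,D}, {A,C,E}, {A,D,E}, {B,C,D}, {B,C,E}, {B,D,E}, {C,D,E}, {A,B,C,D}, {A,B,C,E}, {A,B,D,E}, {A,C,D,E}, {B,C,D,E}, X }

Working:
Initial family (6 sets): { {}, {B,C}, {A,B,D}, {B,D,E}, {A,B,C,E}, X }.
Step 1: 7 new —
  {D}  = ᶜ of {A,B,C,E}
  {A,C}  = ᶜ of {B,D,E}
  {C,E}  = ᶜ of {A,B,D}
  {A,D,E}  = ᶜ of {B,C}
  {A,B,C,D}  = {B,C} ∪ {A,B,D}
  {A,B,D,E}  = {A,B,D} ∪ {B,D,E}
  {B,C,D,E}  = {B,C} ∪ {B,D,E}
  |family| = 13
Step 2 (10 new):
  {A}  = ᶜ of {B,C,D,E}
  {C}  = ᶜ of {A,B,D,E}
  {E}  = ᶜ of {A,B,C,D}
  {A,B,C}  = {B,C} ∪ {A,C}
  {A,C,D}  = {A,C} ∪ {D}
  {A,C,E}  = {A,C} ∪ {C,E}
  {B,C,D}  = {B,C} ∪ {D}
  {B,C,E}  = {B,C} ∪ {C,E}
  {C,D,E}  = {D} ∪ {C,E}
  {A,C,D,E}  = {A,D,E} ∪ {A,C}
  |family| = 23
Step 3: 8 new —
  {B}  = ᶜ of {A,C,D,E}
  {A,B}  = ᶜ of {C,D,E}
  {A,D}  = ᶜ of {B,C,E}
  {A,E}  = ᶜ of {B,C,D}
  {B,D}  = ᶜ of {A,C,E}
  {B,E}  = ᶜ of {A,C,D}
  {C,D}  = {C} ∪ {D}
  {D,E}  = ᶜ of {A,B,C}
  |family| = 31
Step 4: 1 new —
  {A,B,E}  = ᶜ of {C,D}
  |family| = 32
After Step 5 the family is unchanged; done.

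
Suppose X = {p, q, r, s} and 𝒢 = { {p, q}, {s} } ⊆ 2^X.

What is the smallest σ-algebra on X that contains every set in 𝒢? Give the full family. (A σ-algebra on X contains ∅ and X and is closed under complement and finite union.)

|σ(𝒢)| = 8.  σ(𝒢) = { ∅, {r}, {s}, {p, q}, {r, s}, {p, q, r}, {p, q, s}, X }

Working:
Begin from { ∅, {s}, {p, q}, X } (that is, 𝒢 plus ∅ and X).
Round 1: 3 new —
  {r, s}  = X∖{p, q}
  {p, q, r}  = X∖{s}
  {p, q, s}  = {p, q} ∪ {s}
  (now 7)
Round 2 adds 1:
  {r}  = X∖{p, q, s}
  (now 8)
After Round 3 the family is unchanged; done.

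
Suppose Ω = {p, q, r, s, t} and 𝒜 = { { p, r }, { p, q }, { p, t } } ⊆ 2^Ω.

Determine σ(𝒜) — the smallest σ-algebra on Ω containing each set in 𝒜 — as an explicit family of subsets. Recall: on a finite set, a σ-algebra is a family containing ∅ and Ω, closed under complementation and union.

Seed the family with 𝒜 together with ∅ and Ω: { {}, { p, q }, { p, r }, { p, t }, Ω }.
Iteration 1. New:
  { p, q, r }  = { p, q } ∪ { p, r }
  { p, q, t }  = { p, q } ∪ { p, t }
  { p, r, t }  = { p, r } ∪ { p, t }
  { q, r, s }  = { p, t }ᶜ
  { q, s, t }  = { p, r }ᶜ
  { r, s, t }  = { p, q }ᶜ
  — 11 sets.
Iteration 2: +8 →
  { q, s }  = { p, r, t }ᶜ
  { r, s }  = { p, q, t }ᶜ
  { s, t }  = { p, q, r }ᶜ
  { p, q, r, s }  = { p, q, r } ∪ { q, r, s }
  { p, q, r, t }  = { p, q, r } ∪ { p, r, t }
  { p, q, s, t }  = { p, q } ∪ { q, s, t }
  { p, r, s, t }  = { r, s, t } ∪ { p, r, t }
  { q, r, s, t }  = { r, s, t } ∪ { q, r, s }
  — 19 sets.
Iteration 3 adds 8:
  { p }  = { q, r, s, t }ᶜ
  { q }  = { p, r, s, t }ᶜ
  { r }  = { p, q, s, t }ᶜ
  { s }  = { p, q, r, t }ᶜ
  { t }  = { p, q, r, s }ᶜ
  { p, q, s }  = { q, s } ∪ { p, q }
  { p, r, s }  = { r, s } ∪ { p, r }
  { p, s, t }  = { s, t } ∪ { p, t }
  — 27 sets.
Iteration 4. New:
  { p, s }  = { s } ∪ { p }
  { q, r }  = { p, s, t }ᶜ
  { q, t }  = { p, r, s }ᶜ
  { r, t }  = { p, q, s }ᶜ
  — 31 sets.
Iteration 5 adds 1:
  { q, r, t }  = { p, s }ᶜ
  — 32 sets.
Iteration 6: already closed under ᶜ and ∪.

Hence σ(𝒜) has 32 members: { {}, { p }, { q }, { r }, { s }, { t }, { p, q }, { p, r }, { p, s }, { p, t }, { q, r }, { q, s }, { q, t }, { r, s }, { r, t }, { s, t }, { p, q, r }, { p, q, s }, { p, q, t }, { p, r, s }, { p, r, t }, { p, s, t }, { q, r, s }, { q, r, t }, { q, s, t }, { r, s, t }, { p, q, r, s }, { p, q, r, t }, { p, q, s, t }, { p, r, s, t }, { q, r, s, t }, Ω }.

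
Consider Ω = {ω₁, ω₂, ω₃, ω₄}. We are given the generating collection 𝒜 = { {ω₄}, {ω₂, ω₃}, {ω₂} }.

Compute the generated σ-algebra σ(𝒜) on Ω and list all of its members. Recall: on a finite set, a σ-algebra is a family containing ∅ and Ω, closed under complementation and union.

σ(𝒜) (16 sets): { {}, {ω₁}, {ω₂}, {ω₃}, {ω₄}, {ω₁, ω₂}, {ω₁, ω₃}, {ω₁, ω₄}, {ω₂, ω₃}, {ω₂, ω₄}, {ω₃, ω₄}, {ω₁, ω₂, ω₃}, {ω₁, ω₂, ω₄}, {ω₁, ω₃, ω₄}, {ω₂, ω₃, ω₄}, Ω }

Trace:
Seed the family with 𝒜 together with ∅ and Ω: { {}, {ω₂}, {ω₄}, {ω₂, ω₃}, Ω }.
Iteration 1 adds 5:
  {ω₁, ω₄}  = Ω∖{ω₂, ω₃}
  {ω₂, ω₄}  = {ω₄} ∪ {ω₂}
  {ω₁, ω₂, ω₃}  = Ω∖{ω₄}
  {ω₁, ω₃, ω₄}  = Ω∖{ω₂}
  {ω₂, ω₃, ω₄}  = {ω₂, ω₃} ∪ {ω₄}
Iteration 2: 3 new —
  {ω₁}  = Ω∖{ω₂, ω₃, ω₄}
  {ω₁, ω₃}  = Ω∖{ω₂, ω₄}
  {ω₁, ω₂, ω₄}  = {ω₂} ∪ {ω₁, ω₄}
Iteration 3 adds 2:
  {ω₃}  = Ω∖{ω₁, ω₂, ω₄}
  {ω₁, ω₂}  = {ω₂} ∪ {ω₁}
Iteration 4. New:
  {ω₃, ω₄}  = Ω∖{ω₁, ω₂}
Iteration 5: stable.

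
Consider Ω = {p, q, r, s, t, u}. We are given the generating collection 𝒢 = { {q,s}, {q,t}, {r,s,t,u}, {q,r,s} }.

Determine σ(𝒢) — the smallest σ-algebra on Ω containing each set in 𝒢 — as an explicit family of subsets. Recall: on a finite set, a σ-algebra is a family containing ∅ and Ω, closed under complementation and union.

σ(𝒢) (64 sets): { {}, {p}, {q}, {r}, {s}, {t}, {u}, {p,q}, {p,r}, {p,s}, {p,t}, {p,u}, {q,r}, {q,s}, {q,t}, {q,u}, {r,s}, {r,t}, {r,u}, {s,t}, {s,u}, {t,u}, {p,q,r}, {p,q,s}, {p,q,t}, {p,q,u}, {p,r,s}, {p,r,t}, {p,r,u}, {p,s,t}, {p,s,u}, {p,t,u}, {q,r,s}, {q,r,t}, {q,r,u}, {q,s,t}, {q,s,u}, {q,t,u}, {r,s,t}, {r,s,u}, {r,t,u}, {s,t,u}, {p,q,r,s}, {p,q,r,t}, {p,q,r,u}, {p,q,s,t}, {p,q,s,u}, {p,q,t,u}, {p,r,s,t}, {p,r,s,u}, {p,r,t,u}, {p,s,t,u}, {q,r,s,t}, {q,r,s,u}, {q,r,t,u}, {q,s,t,u}, {r,s,t,u}, {p,q,r,s,t}, {p,q,r,s,u}, {p,q,r,t,u}, {p,q,s,t,u}, {p,r,s,t,u}, {q,r,s,t,u}, Ω }

Working:
Start: 𝒢 ∪ {∅, Ω} = { {}, {q,s}, {q,t}, {q,r,s}, {r,s,t,u}, Ω }.
Iteration 1. New:
  {p,q}  = Ω∖{r,s,t,u}
  {p,t,u}  = Ω∖{q,r,s}
  {q,s,t}  = {q,t} ∪ {q,s}
  {p,r,s,u}  = Ω∖{q,t}
  {p,r,t,u}  = Ω∖{q,s}
  {q,r,s,t}  = {q,t} ∪ {q,r,s}
  {q,r,s,t,u}  = {q,t} ∪ {r,s,t,u}
  |family| = 13
Iteration 2: +13 →
  {p}  = Ω∖{q,r,s,t,u}
  {p,u}  = Ω∖{q,r,s,t}
  {p,q,s}  = {p,q} ∪ {q,s}
  {p,q,t}  = {q,t} ∪ {p,q}
  {p,r,u}  = Ω∖{q,s,t}
  {p,q,r,s}  = {q,r,s} ∪ {p,q}
  {p,q,s,t}  = {p,q} ∪ {q,s,t}
  {p,q,t,u}  = {q,t} ∪ {p,t,u}
  {p,q,r,s,t}  = {p,q} ∪ {q,r,s,t}
  {p,q,r,s,u}  = {q,r,s} ∪ {p,r,s,u}
  {p,q,r,t,u}  = {p,r,t,u} ∪ {q,t}
  {p,q,s,t,u}  = {p,t,u} ∪ {q,s}
  {p,r,s,t,u}  = {p,r,t,u} ∪ {r,s,t,u}
  |family| = 26
Iteration 3 (13 new):
  {q}  = Ω∖{p,r,s,t,u}
  {r}  = Ω∖{p,q,s,t,u}
  {s}  = Ω∖{p,q,r,t,u}
  {t}  = Ω∖{p,q,r,s,u}
  {u}  = Ω∖{p,q,r,s,t}
  {r,s}  = Ω∖{p,q,t,u}
  {r,u}  = Ω∖{p,q,s,t}
  {t,u}  = Ω∖{p,q,r,s}
  {p,q,u}  = {p,u} ∪ {p,q}
  {r,s,u}  = Ω∖{p,q,t}
  {r,t,u}  = Ω∖{p,q,s}
  {p,q,r,u}  = {p,r,u} ∪ {p,q}
  {p,q,s,u}  = {p,u} ∪ {q,s}
  |family| = 39
Iteration 4 adds 22:
  {p,r}  = {r} ∪ {p}
  {p,s}  = {s} ∪ {p}
  {p,t}  = {p} ∪ {t}
  {q,r}  = {q} ∪ {r}
  {q,u}  = {q} ∪ {u}
  {r,t}  = Ω∖{p,q,s,u}
  {s,t}  = Ω∖{p,q,r,u}
  {s,u}  = {s} ∪ {u}
  {p,q,r}  = {p,q} ∪ {r}
  {p,r,s}  = {r,s} ∪ {p}
  {p,s,u}  = {p,u} ∪ {s}
  {q,r,t}  = {r} ∪ {q,t}
  {q,r,u}  = {q} ∪ {r,u}
  {q,s,u}  = {q,s} ∪ {u}
  {q,t,u}  = {q} ∪ {t,u}
  {r,s,t}  = Ω∖{p,q,u}
  {s,t,u}  = {s} ∪ {t,u}
  {p,q,r,t}  = {r} ∪ {p,q,t}
  {p,s,t,u}  = {p,t,u} ∪ {s}
  {q,r,s,u}  = {q} ∪ {r,s,u}
  {q,r,t,u}  = {q} ∪ {r,t,u}
  {q,s,t,u}  = {q,s,t} ∪ {t,u}
  |family| = 61
Iteration 5 (3 new):
  {p,r,t}  = Ω∖{q,s,u}
  {p,s,t}  = Ω∖{q,r,u}
  {p,r,s,t}  = Ω∖{q,u}
  |family| = 64
After Iteration 6 the family is unchanged; done.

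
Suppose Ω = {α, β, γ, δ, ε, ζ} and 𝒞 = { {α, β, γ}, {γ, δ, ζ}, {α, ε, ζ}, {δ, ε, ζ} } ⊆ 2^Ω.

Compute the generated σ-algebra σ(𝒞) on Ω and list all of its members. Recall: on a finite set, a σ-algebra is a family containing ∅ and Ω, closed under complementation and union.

Seed the family with 𝒞 together with ∅ and Ω: { {}, {α, β, γ}, {α, ε, ζ}, {γ, δ, ζ}, {δ, ε, ζ}, Ω }.
Pass 1. New:
  {α, β, ε}  = complement {γ, δ, ζ}
  {β, γ, δ}  = complement {α, ε, ζ}
  {α, δ, ε, ζ}  = {α, ε, ζ} ∪ {δ, ε, ζ}
  {γ, δ, ε, ζ}  = {γ, δ, ζ} ∪ {δ, ε, ζ}
  {α, β, γ, δ, ζ}  = {α, β, γ} ∪ {γ, δ, ζ}
  {α, β, γ, ε, ζ}  = {α, β, γ} ∪ {α, ε, ζ}
  {α, γ, δ, ε, ζ}  = {α, ε, ζ} ∪ {γ, δ, ζ}
Pass 2. New:
  {β}  = complement {α, γ, δ, ε, ζ}
  {δ}  = complement {α, β, γ, ε, ζ}
  {ε}  = complement {α, β, γ, δ, ζ}
  {α, β}  = complement {γ, δ, ε, ζ}
  {β, γ}  = complement {α, δ, ε, ζ}
  {α, β, γ, δ}  = {α, β, γ} ∪ {β, γ, δ}
  {α, β, γ, ε}  = {α, β, γ} ∪ {α, β, ε}
  {α, β, ε, ζ}  = {α, β, ε} ∪ {α, ε, ζ}
  {β, γ, δ, ζ}  = {β, γ, δ} ∪ {γ, δ, ζ}
  {α, β, γ, δ, ε}  = {β, γ, δ} ∪ {α, β, ε}
  {α, β, δ, ε, ζ}  = {α, δ, ε, ζ} ∪ {α, β, ε}
  {β, γ, δ, ε, ζ}  = {β, γ, δ} ∪ {γ, δ, ε, ζ}
Pass 3: 15 new —
  {α}  = complement {β, γ, δ, ε, ζ}
  {γ}  = complement {α, β, δ, ε, ζ}
  {ζ}  = complement {α, β, γ, δ, ε}
  {α, ε}  = complement {β, γ, δ, ζ}
  {β, δ}  = {β} ∪ {δ}
  {β, ε}  = {β} ∪ {ε}
  {γ, δ}  = complement {α, β, ε, ζ}
  {δ, ε}  = {ε} ∪ {δ}
  {δ, ζ}  = complement {α, β, γ, ε}
  {ε, ζ}  = complement {α, β, γ, δ}
  {α, β, δ}  = {α, β} ∪ {δ}
  {β, γ, ε}  = {ε} ∪ {β, γ}
  {α, β, δ, ε}  = {α, β, ε} ∪ {δ}
  {β, γ, δ, ε}  = {β, γ, δ} ∪ {ε}
  {β, δ, ε, ζ}  = {β} ∪ {δ, ε, ζ}
Pass 4 adds 23:
  {α, γ}  = complement {β, δ, ε, ζ}
  {α, δ}  = {δ} ∪ {α}
  {α, ζ}  = complement {β, γ, δ, ε}
  {β, ζ}  = {β} ∪ {ζ}
  {γ, ε}  = {γ} ∪ {ε}
  {γ, ζ}  = complement {α, β, δ, ε}
  {α, β, ζ}  = {α, β} ∪ {ζ}
  {α, γ, δ}  = {γ, δ} ∪ {α}
  {α, γ, ε}  = {γ} ∪ {α, ε}
  {α, δ, ε}  = {δ, ε} ∪ {α}
  {α, δ, ζ}  = complement {β, γ, ε}
  {β, γ, ζ}  = {β, γ} ∪ {ζ}
  {β, δ, ε}  = {β} ∪ {δ, ε}
  {β, δ, ζ}  = {β} ∪ {δ, ζ}
  {β, ε, ζ}  = {β} ∪ {ε, ζ}
  {γ, δ, ε}  = {γ, δ} ∪ {δ, ε}
  {γ, ε, ζ}  = complement {α, β, δ}
  {α, β, γ, ζ}  = complement {δ, ε}
  {α, β, δ, ζ}  = {α, β} ∪ {δ, ζ}
  {α, γ, δ, ε}  = {γ, δ} ∪ {α, ε}
  {α, γ, δ, ζ}  = complement {β, ε}
  {α, γ, ε, ζ}  = complement {β, δ}
  {β, γ, ε, ζ}  = {β, γ} ∪ {ε, ζ}
Pass 5 (1 new):
  {α, γ, ζ}  = complement {β, δ, ε}
Pass 6 adds nothing — fixpoint reached.

Hence σ(𝒞) has 64 members: { {}, {α}, {β}, {γ}, {δ}, {ε}, {ζ}, {α, β}, {α, γ}, {α, δ}, {α, ε}, {α, ζ}, {β, γ}, {β, δ}, {β, ε}, {β, ζ}, {γ, δ}, {γ, ε}, {γ, ζ}, {δ, ε}, {δ, ζ}, {ε, ζ}, {α, β, γ}, {α, β, δ}, {α, β, ε}, {α, β, ζ}, {α, γ, δ}, {α, γ, ε}, {α, γ, ζ}, {α, δ, ε}, {α, δ, ζ}, {α, ε, ζ}, {β, γ, δ}, {β, γ, ε}, {β, γ, ζ}, {β, δ, ε}, {β, δ, ζ}, {β, ε, ζ}, {γ, δ, ε}, {γ, δ, ζ}, {γ, ε, ζ}, {δ, ε, ζ}, {α, β, γ, δ}, {α, β, γ, ε}, {α, β, γ, ζ}, {α, β, δ, ε}, {α, β, δ, ζ}, {α, β, ε, ζ}, {α, γ, δ, ε}, {α, γ, δ, ζ}, {α, γ, ε, ζ}, {α, δ, ε, ζ}, {β, γ, δ, ε}, {β, γ, δ, ζ}, {β, γ, ε, ζ}, {β, δ, ε, ζ}, {γ, δ, ε, ζ}, {α, β, γ, δ, ε}, {α, β, γ, δ, ζ}, {α, β, γ, ε, ζ}, {α, β, δ, ε, ζ}, {α, γ, δ, ε, ζ}, {β, γ, δ, ε, ζ}, Ω }.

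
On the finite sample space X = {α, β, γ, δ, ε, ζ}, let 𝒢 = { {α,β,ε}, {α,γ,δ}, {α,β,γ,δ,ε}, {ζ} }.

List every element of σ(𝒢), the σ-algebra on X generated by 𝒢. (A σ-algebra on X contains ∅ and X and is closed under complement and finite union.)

σ(𝒢) (16 sets): { ∅, {α}, {ζ}, {α,ζ}, {β,ε}, {γ,δ}, {α,β,ε}, {α,γ,δ}, {β,ε,ζ}, {γ,δ,ζ}, {α,β,ε,ζ}, {α,γ,δ,ζ}, {β,γ,δ,ε}, {α,β,γ,δ,ε}, {β,γ,δ,ε,ζ}, X }

Derivation:
Begin from { ∅, {ζ}, {α,β,ε}, {α,γ,δ}, {α,β,γ,δ,ε}, X } (that is, 𝒢 plus ∅ and X).
Step 1 (4 new):
  {β,ε,ζ}  = X∖{α,γ,δ}
  {γ,δ,ζ}  = X∖{α,β,ε}
  {α,β,ε,ζ}  = {α,β,ε} ∪ {ζ}
  {α,γ,δ,ζ}  = {α,γ,δ} ∪ {ζ}
Step 2. New:
  {β,ε}  = X∖{α,γ,δ,ζ}
  {γ,δ}  = X∖{α,β,ε,ζ}
  {β,γ,δ,ε,ζ}  = {β,ε,ζ} ∪ {γ,δ,ζ}
Step 3. New:
  {α}  = X∖{β,γ,δ,ε,ζ}
  {β,γ,δ,ε}  = {β,ε} ∪ {γ,δ}
Step 4: 1 new —
  {α,ζ}  = X∖{β,γ,δ,ε}
Step 5: closed — nothing new.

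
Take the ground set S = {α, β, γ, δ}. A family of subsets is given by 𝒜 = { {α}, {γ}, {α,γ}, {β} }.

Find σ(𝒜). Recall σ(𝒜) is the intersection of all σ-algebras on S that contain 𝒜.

Seed the family with 𝒜 together with ∅ and S: { ∅, {α}, {β}, {γ}, {α,γ}, S }.
Iteration 1 (7 new):
  {α,β}  = {β} ∪ {α}
  {β,γ}  = {γ} ∪ {β}
  {β,δ}  = S∖{α,γ}
  {α,β,γ}  = {α,γ} ∪ {β}
  {α,β,δ}  = S∖{γ}
  {α,γ,δ}  = S∖{β}
  {β,γ,δ}  = S∖{α}
  [13 total]
Iteration 2. New:
  {δ}  = S∖{α,β,γ}
  {α,δ}  = S∖{β,γ}
  {γ,δ}  = S∖{α,β}
  [16 total]
Iteration 3: closed — nothing new.

Hence σ(𝒜) has 16 members: { ∅, {α}, {β}, {γ}, {δ}, {α,β}, {α,γ}, {α,δ}, {β,γ}, {β,δ}, {γ,δ}, {α,β,γ}, {α,β,δ}, {α,γ,δ}, {β,γ,δ}, S }.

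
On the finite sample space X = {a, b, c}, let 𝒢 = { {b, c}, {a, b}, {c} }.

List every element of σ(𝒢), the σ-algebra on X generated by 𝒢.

σ(𝒢) (8 sets): { {}, {a}, {b}, {c}, {a, b}, {a, c}, {b, c}, X }

Trace:
Begin from { {}, {c}, {a, b}, {b, c}, X } (that is, 𝒢 plus ∅ and X).
Iteration 1 adds 1:
  {a}  = ᶜ of {b, c}
  — 6 sets.
Iteration 2: +1 →
  {a, c}  = {c} ∪ {a}
  — 7 sets.
Iteration 3 adds 1:
  {b}  = ᶜ of {a, c}
  — 8 sets.
After Iteration 4 the family is unchanged; done.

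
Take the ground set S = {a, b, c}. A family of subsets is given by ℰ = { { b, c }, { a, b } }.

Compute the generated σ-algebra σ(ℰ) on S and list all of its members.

|σ(ℰ)| = 8.  σ(ℰ) = { {  }, { a }, { b }, { c }, { a, b }, { a, c }, { b, c }, S }

Working:
Begin from { {  }, { a, b }, { b, c }, S } (that is, ℰ plus ∅ and S).
Step 1: 2 new —
  { a }  = ᶜ of { b, c }
  { c }  = ᶜ of { a, b }
  — 6 sets.
Step 2 (1 new):
  { a, c }  = { c } ∪ { a }
  — 7 sets.
Step 3: 1 new —
  { b }  = ᶜ of { a, c }
  — 8 sets.
After Step 4 the family is unchanged; done.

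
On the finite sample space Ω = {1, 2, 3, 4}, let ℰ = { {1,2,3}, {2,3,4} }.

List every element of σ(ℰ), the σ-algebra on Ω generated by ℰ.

Seed the family with ℰ together with ∅ and Ω: { {}, {1,2,3}, {2,3,4}, Ω }.
Pass 1: 2 new —
  {1}  = {2,3,4}ᶜ
  {4}  = {1,2,3}ᶜ
  — 6 sets.
Pass 2: 1 new —
  {1,4}  = {4} ∪ {1}
  — 7 sets.
Pass 3: +1 →
  {2,3}  = {1,4}ᶜ
  — 8 sets.
Pass 4: stable.

Hence σ(ℰ) has 8 members: { {}, {1}, {4}, {1,4}, {2,3}, {1,2,3}, {2,3,4}, Ω }.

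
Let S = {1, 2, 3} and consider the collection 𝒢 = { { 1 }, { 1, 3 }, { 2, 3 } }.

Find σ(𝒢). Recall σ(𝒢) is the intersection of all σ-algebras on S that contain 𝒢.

|σ(𝒢)| = 8.  σ(𝒢) = { {  }, { 1 }, { 2 }, { 3 }, { 1, 2 }, { 1, 3 }, { 2, 3 }, S }

Check:
Take S₀ = 𝒢 ∪ {∅, S} = { {  }, { 1 }, { 1, 3 }, { 2, 3 }, S }.
Iteration 1: +1 →
  { 2 }  = S∖{ 1, 3 }
  [6 total]
Iteration 2: +1 →
  { 1, 2 }  = { 2 } ∪ { 1 }
  [7 total]
Iteration 3: 1 new —
  { 3 }  = S∖{ 1, 2 }
  [8 total]
After Iteration 4 the family is unchanged; done.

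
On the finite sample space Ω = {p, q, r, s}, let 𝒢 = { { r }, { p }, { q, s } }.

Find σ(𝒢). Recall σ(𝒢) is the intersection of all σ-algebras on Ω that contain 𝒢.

Start: 𝒢 ∪ {∅, Ω} = { {  }, { p }, { r }, { q, s }, Ω }.
Pass 1 (3 new):
  { p, r }  = { q, s }ᶜ
  { p, q, s }  = { r }ᶜ
  { q, r, s }  = { p }ᶜ
Pass 2 adds nothing — fixpoint reached.

σ(𝒢) = { {  }, { p }, { r }, { p, r }, { q, s }, { p, q, s }, { q, r, s }, Ω }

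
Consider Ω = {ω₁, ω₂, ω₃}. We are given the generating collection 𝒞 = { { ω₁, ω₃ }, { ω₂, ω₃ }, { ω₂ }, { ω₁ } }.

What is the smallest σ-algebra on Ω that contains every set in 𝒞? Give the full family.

Take S₀ = 𝒞 ∪ {∅, Ω} = { ∅, { ω₁ }, { ω₂ }, { ω₁, ω₃ }, { ω₂, ω₃ }, Ω }.
Round 1 (1 new):
  { ω₁, ω₂ }  = { ω₂ } ∪ { ω₁ }
  (now 7)
Round 2: +1 →
  { ω₃ }  = complement { ω₁, ω₂ }
  (now 8)
Round 3 adds nothing — fixpoint reached.

σ(𝒞) = { ∅, { ω₁ }, { ω₂ }, { ω₃ }, { ω₁, ω₂ }, { ω₁, ω₃ }, { ω₂, ω₃ }, Ω }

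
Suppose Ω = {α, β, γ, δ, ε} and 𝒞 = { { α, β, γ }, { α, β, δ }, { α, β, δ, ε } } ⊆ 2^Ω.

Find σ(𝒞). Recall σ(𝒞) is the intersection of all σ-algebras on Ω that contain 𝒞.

Start: 𝒞 ∪ {∅, Ω} = { ∅, { α, β, γ }, { α, β, δ }, { α, β, δ, ε }, Ω }.
Iteration 1 adds 4:
  { γ }  = { α, β, δ, ε }ᶜ
  { γ, ε }  = { α, β, δ }ᶜ
  { δ, ε }  = { α, β, γ }ᶜ
  { α, β, γ, δ }  = { α, β, γ } ∪ { α, β, δ }
  |family| = 9
Iteration 2. New:
  { ε }  = { α, β, γ, δ }ᶜ
  { γ, δ, ε }  = { δ, ε } ∪ { γ }
  { α, β, γ, ε }  = { α, β, γ } ∪ { γ, ε }
  |family| = 12
Iteration 3 adds 2:
  { δ }  = { α, β, γ, ε }ᶜ
  { α, β }  = { γ, δ, ε }ᶜ
  |family| = 14
Iteration 4: 2 new —
  { γ, δ }  = { γ } ∪ { δ }
  { α, β, ε }  = { α, β } ∪ { ε }
  |family| = 16
Iteration 5: closed — nothing new.

Hence σ(𝒞) has 16 members: { ∅, { γ }, { δ }, { ε }, { α, β }, { γ, δ }, { γ, ε }, { δ, ε }, { α, β, γ }, { α, β, δ }, { α, β, ε }, { γ, δ, ε }, { α, β, γ, δ }, { α, β, γ, ε }, { α, β, δ, ε }, Ω }.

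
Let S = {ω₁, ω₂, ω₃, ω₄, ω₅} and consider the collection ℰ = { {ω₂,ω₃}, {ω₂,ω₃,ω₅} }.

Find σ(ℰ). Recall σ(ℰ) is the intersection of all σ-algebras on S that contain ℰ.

|σ(ℰ)| = 8.  σ(ℰ) = { ∅, {ω₅}, {ω₁,ω₄}, {ω₂,ω₃}, {ω₁,ω₄,ω₅}, {ω₂,ω₃,ω₅}, {ω₁,ω₂,ω₃,ω₄}, S }

Derivation:
Take S₀ = ℰ ∪ {∅, S} = { ∅, {ω₂,ω₃}, {ω₂,ω₃,ω₅}, S }.
Step 1. New:
  {ω₁,ω₄}  = S∖{ω₂,ω₃,ω₅}
  {ω₁,ω₄,ω₅}  = S∖{ω₂,ω₃}
  |family| = 6
Step 2 (1 new):
  {ω₁,ω₂,ω₃,ω₄}  = {ω₂,ω₃} ∪ {ω₁,ω₄}
  |family| = 7
Step 3 (1 new):
  {ω₅}  = S∖{ω₁,ω₂,ω₃,ω₄}
  |family| = 8
After Step 4 the family is unchanged; done.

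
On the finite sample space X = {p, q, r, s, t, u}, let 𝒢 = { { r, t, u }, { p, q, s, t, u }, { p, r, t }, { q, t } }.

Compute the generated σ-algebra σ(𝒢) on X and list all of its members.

|σ(𝒢)| = 64.  σ(𝒢) = { {  }, { p }, { q }, { r }, { s }, { t }, { u }, { p, q }, { p, r }, { p, s }, { p, t }, { p, u }, { q, r }, { q, s }, { q, t }, { q, u }, { r, s }, { r, t }, { r, u }, { s, t }, { s, u }, { t, u }, { p, q, r }, { p, q, s }, { p, q, t }, { p, q, u }, { p, r, s }, { p, r, t }, { p, r, u }, { p, s, t }, { p, s, u }, { p, t, u }, { q, r, s }, { q, r, t }, { q, r, u }, { q, s, t }, { q, s, u }, { q, t, u }, { r, s, t }, { r, s, u }, { r, t, u }, { s, t, u }, { p, q, r, s }, { p, q, r, t }, { p, q, r, u }, { p, q, s, t }, { p, q, s, u }, { p, q, t, u }, { p, r, s, t }, { p, r, s, u }, { p, r, t, u }, { p, s, t, u }, { q, r, s, t }, { q, r, s, u }, { q, r, t, u }, { q, s, t, u }, { r, s, t, u }, { p, q, r, s, t }, { p, q, r, s, u }, { p, q, r, t, u }, { p, q, s, t, u }, { p, r, s, t, u }, { q, r, s, t, u }, X }

Working:
Start: 𝒢 ∪ {∅, X} = { {  }, { q, t }, { p, r, t }, { r, t, u }, { p, q, s, t, u }, X }.
Pass 1 (7 new):
  { r }  = complement { p, q, s, t, u }
  { p, q, s }  = complement { r, t, u }
  { q, s, u }  = complement { p, r, t }
  { p, q, r, t }  = { q, t } ∪ { p, r, t }
  { p, r, s, u }  = complement { q, t }
  { p, r, t, u }  = { r, t, u } ∪ { p, r, t }
  { q, r, t, u }  = { q, t } ∪ { r, t, u }
  |family| = 13
Pass 2: +14 →
  { p, s }  = complement { q, r, t, u }
  { q, s }  = complement { p, r, t, u }
  { s, u }  = complement { p, q, r, t }
  { q, r, t }  = { q, t } ∪ { r }
  { p, q, r, s }  = { p, q, s } ∪ { r }
  { p, q, s, t }  = { q, t } ∪ { p, q, s }
  { p, q, s, u }  = { q, s, u } ∪ { p, q, s }
  { q, r, s, u }  = { q, s, u } ∪ { r }
  { q, s, t, u }  = { q, s, u } ∪ { q, t }
  { p, q, r, s, t }  = { p, r, t } ∪ { p, q, s }
  { p, q, r, s, u }  = { q, s, u } ∪ { p, r, s, u }
  { p, q, r, t, u }  = { p, r, t, u } ∪ { q, t }
  { p, r, s, t, u }  = { p, r, t, u } ∪ { p, r, s, u }
  { q, r, s, t, u }  = { q, s, u } ∪ { r, t, u }
  |family| = 27
Pass 3 adds 18:
  { p }  = complement { q, r, s, t, u }
  { q }  = complement { p, r, s, t, u }
  { s }  = complement { p, q, r, t, u }
  { t }  = complement { p, q, r, s, u }
  { u }  = complement { p, q, r, s, t }
  { p, r }  = complement { q, s, t, u }
  { p, t }  = complement { q, r, s, u }
  { r, t }  = complement { p, q, s, u }
  { r, u }  = complement { p, q, s, t }
  { t, u }  = complement { p, q, r, s }
  { p, r, s }  = { p, s } ∪ { r }
  { p, s, u }  = complement { q, r, t }
  { q, r, s }  = { q, s } ∪ { r }
  { q, s, t }  = { q, t } ∪ { q, s }
  { r, s, u }  = { s, u } ∪ { r }
  { p, r, s, t }  = { p, r, t } ∪ { p, s }
  { q, r, s, t }  = { q, s } ∪ { q, r, t }
  { r, s, t, u }  = { s, u } ∪ { r, t, u }
  |family| = 45
Pass 4 adds 16:
  { p, q }  = complement { r, s, t, u }
  { p, u }  = complement { q, r, s, t }
  { q, r }  = { q } ∪ { r }
  { q, u }  = complement { p, r, s, t }
  { r, s }  = { r } ∪ { s }
  { s, t }  = { s } ∪ { t }
  { p, q, r }  = { q } ∪ { p, r }
  { p, q, t }  = complement { r, s, u }
  { p, r, u }  = complement { q, s, t }
  { p, s, t }  = { s } ∪ { p, t }
  { p, t, u }  = complement { q, r, s }
  { q, r, u }  = { q } ∪ { r, u }
  { q, t, u }  = complement { p, r, s }
  { r, s, t }  = { r, t } ∪ { s }
  { s, t, u }  = { s } ∪ { t, u }
  { p, s, t, u }  = { t, u } ∪ { p, s, u }
  |family| = 61
Pass 5: 3 new —
  { p, q, u }  = complement { r, s, t }
  { p, q, r, u }  = complement { s, t }
  { p, q, t, u }  = complement { r, s }
  |family| = 64
Pass 6: closed — nothing new.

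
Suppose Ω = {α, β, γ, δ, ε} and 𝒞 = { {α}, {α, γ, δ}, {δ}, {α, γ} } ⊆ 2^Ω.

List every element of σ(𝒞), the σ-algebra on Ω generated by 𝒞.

Seed the family with 𝒞 together with ∅ and Ω: { {}, {α}, {δ}, {α, γ}, {α, γ, δ}, Ω }.
Step 1 (5 new):
  {α, δ}  = {δ} ∪ {α}
  {β, ε}  = complement {α, γ, δ}
  {β, δ, ε}  = complement {α, γ}
  {α, β, γ, ε}  = complement {δ}
  {β, γ, δ, ε}  = complement {α}
  — 11 sets.
Step 2: 3 new —
  {α, β, ε}  = {β, ε} ∪ {α}
  {β, γ, ε}  = complement {α, δ}
  {α, β, δ, ε}  = {β, ε} ∪ {α, δ}
  — 14 sets.
Step 3. New:
  {γ}  = complement {α, β, δ, ε}
  {γ, δ}  = complement {α, β, ε}
  — 16 sets.
Step 4: closed — nothing new.

|σ(𝒞)| = 16.  σ(𝒞) = { {}, {α}, {γ}, {δ}, {α, γ}, {α, δ}, {β, ε}, {γ, δ}, {α, β, ε}, {α, γ, δ}, {β, γ, ε}, {β, δ, ε}, {α, β, γ, ε}, {α, β, δ, ε}, {β, γ, δ, ε}, Ω }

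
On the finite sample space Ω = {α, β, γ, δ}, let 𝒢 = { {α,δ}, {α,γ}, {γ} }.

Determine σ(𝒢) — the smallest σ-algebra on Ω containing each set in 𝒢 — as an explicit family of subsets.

Answer: σ(𝒢) = { {}, {α}, {β}, {γ}, {δ}, {α,β}, {α,γ}, {α,δ}, {β,γ}, {β,δ}, {γ,δ}, {α,β,γ}, {α,β,δ}, {α,γ,δ}, {β,γ,δ}, Ω }

Trace:
Seed the family with 𝒢 together with ∅ and Ω: { {}, {γ}, {α,γ}, {α,δ}, Ω }.
Iteration 1: 4 new —
  {β,γ}  = Ω∖{α,δ}
  {β,δ}  = Ω∖{α,γ}
  {α,β,δ}  = Ω∖{γ}
  {α,γ,δ}  = {γ} ∪ {α,δ}
  — 9 sets.
Iteration 2: +3 →
  {β}  = Ω∖{α,γ,δ}
  {α,β,γ}  = {β,γ} ∪ {α,γ}
  {β,γ,δ}  = {γ} ∪ {β,δ}
  — 12 sets.
Iteration 3: +2 →
  {α}  = Ω∖{β,γ,δ}
  {δ}  = Ω∖{α,β,γ}
  — 14 sets.
Iteration 4: 2 new —
  {α,β}  = {β} ∪ {α}
  {γ,δ}  = {γ} ∪ {δ}
  — 16 sets.
Iteration 5: closed — nothing new.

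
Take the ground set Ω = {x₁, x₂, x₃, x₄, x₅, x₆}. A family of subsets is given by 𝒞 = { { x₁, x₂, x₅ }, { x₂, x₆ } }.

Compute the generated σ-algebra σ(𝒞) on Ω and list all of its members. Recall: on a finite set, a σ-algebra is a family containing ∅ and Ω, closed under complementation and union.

Start: 𝒞 ∪ {∅, Ω} = { {}, { x₂, x₆ }, { x₁, x₂, x₅ }, Ω }.
Step 1. New:
  { x₃, x₄, x₆ }  = complement { x₁, x₂, x₅ }
  { x₁, x₂, x₅, x₆ }  = { x₁, x₂, x₅ } ∪ { x₂, x₆ }
  { x₁, x₃, x₄, x₅ }  = complement { x₂, x₆ }
Step 2: 4 new —
  { x₃, x₄ }  = complement { x₁, x₂, x₅, x₆ }
  { x₂, x₃, x₄, x₆ }  = { x₃, x₄, x₆ } ∪ { x₂, x₆ }
  { x₁, x₂, x₃, x₄, x₅ }  = { x₁, x₂, x₅ } ∪ { x₁, x₃, x₄, x₅ }
  { x₁, x₃, x₄, x₅, x₆ }  = { x₁, x₃, x₄, x₅ } ∪ { x₃, x₄, x₆ }
Step 3: 3 new —
  { x₂ }  = complement { x₁, x₃, x₄, x₅, x₆ }
  { x₆ }  = complement { x₁, x₂, x₃, x₄, x₅ }
  { x₁, x₅ }  = complement { x₂, x₃, x₄, x₆ }
Step 4 (2 new):
  { x₁, x₅, x₆ }  = { x₁, x₅ } ∪ { x₆ }
  { x₂, x₃, x₄ }  = { x₃, x₄ } ∪ { x₂ }
Step 5 adds nothing — fixpoint reached.

Therefore σ(𝒞) = { {}, { x₂ }, { x₆ }, { x₁, x₅ }, { x₂, x₆ }, { x₃, x₄ }, { x₁, x₂, x₅ }, { x₁, x₅, x₆ }, { x₂, x₃, x₄ }, { x₃, x₄, x₆ }, { x₁, x₂, x₅, x₆ }, { x₁, x₃, x₄, x₅ }, { x₂, x₃, x₄, x₆ }, { x₁, x₂, x₃, x₄, x₅ }, { x₁, x₃, x₄, x₅, x₆ }, Ω } (|σ(𝒞)| = 16).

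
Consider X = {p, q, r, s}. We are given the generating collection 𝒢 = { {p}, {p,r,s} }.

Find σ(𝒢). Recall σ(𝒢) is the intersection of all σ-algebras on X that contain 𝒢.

Initial family (4 sets): { {}, {p}, {p,r,s}, X }.
Iteration 1 (2 new):
  {q}  = X∖{p,r,s}
  {q,r,s}  = X∖{p}
  [6 total]
Iteration 2: +1 →
  {p,q}  = {q} ∪ {p}
  [7 total]
Iteration 3. New:
  {r,s}  = X∖{p,q}
  [8 total]
Iteration 4: no new sets; the family is a σ-algebra.

σ(𝒢) = { {}, {p}, {q}, {p,q}, {r,s}, {p,r,s}, {q,r,s}, X }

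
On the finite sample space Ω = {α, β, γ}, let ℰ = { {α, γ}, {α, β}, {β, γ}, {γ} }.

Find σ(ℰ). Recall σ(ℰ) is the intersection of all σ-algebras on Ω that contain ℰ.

Seed the family with ℰ together with ∅ and Ω: { {}, {γ}, {α, β}, {α, γ}, {β, γ}, Ω }.
Round 1. New:
  {α}  = ᶜ of {β, γ}
  {β}  = ᶜ of {α, γ}
  |family| = 8
Round 2: stable.

σ(ℰ) = { {}, {α}, {β}, {γ}, {α, β}, {α, γ}, {β, γ}, Ω }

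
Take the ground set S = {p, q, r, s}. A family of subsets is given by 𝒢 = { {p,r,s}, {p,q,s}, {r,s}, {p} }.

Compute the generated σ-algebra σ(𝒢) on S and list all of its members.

σ(𝒢) = { {}, {p}, {q}, {r}, {s}, {p,q}, {p,r}, {p,s}, {q,r}, {q,s}, {r,s}, {p,q,r}, {p,q,s}, {p,r,s}, {q,r,s}, S }

Derivation:
Seed the family with 𝒢 together with ∅ and S: { {}, {p}, {r,s}, {p,q,s}, {p,r,s}, S }.
Iteration 1. New:
  {q}  = S∖{p,r,s}
  {r}  = S∖{p,q,s}
  {p,q}  = S∖{r,s}
  {q,r,s}  = S∖{p}
  — 10 sets.
Iteration 2 (3 new):
  {p,r}  = {r} ∪ {p}
  {q,r}  = {q} ∪ {r}
  {p,q,r}  = {p,q} ∪ {r}
  — 13 sets.
Iteration 3: +3 →
  {s}  = S∖{p,q,r}
  {p,s}  = S∖{q,r}
  {q,s}  = S∖{p,r}
  — 16 sets.
Iteration 4: no new sets; the family is a σ-algebra.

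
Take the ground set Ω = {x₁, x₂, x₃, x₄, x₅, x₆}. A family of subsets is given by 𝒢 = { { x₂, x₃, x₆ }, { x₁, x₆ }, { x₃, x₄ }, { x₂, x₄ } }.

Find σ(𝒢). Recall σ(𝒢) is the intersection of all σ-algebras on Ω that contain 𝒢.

Answer: σ(𝒢) = { {}, { x₁ }, { x₂ }, { x₃ }, { x₄ }, { x₅ }, { x₆ }, { x₁, x₂ }, { x₁, x₃ }, { x₁, x₄ }, { x₁, x₅ }, { x₁, x₆ }, { x₂, x₃ }, { x₂, x₄ }, { x₂, x₅ }, { x₂, x₆ }, { x₃, x₄ }, { x₃, x₅ }, { x₃, x₆ }, { x₄, x₅ }, { x₄, x₆ }, { x₅, x₆ }, { x₁, x₂, x₃ }, { x₁, x₂, x₄ }, { x₁, x₂, x₅ }, { x₁, x₂, x₆ }, { x₁, x₃, x₄ }, { x₁, x₃, x₅ }, { x₁, x₃, x₆ }, { x₁, x₄, x₅ }, { x₁, x₄, x₆ }, { x₁, x₅, x₆ }, { x₂, x₃, x₄ }, { x₂, x₃, x₅ }, { x₂, x₃, x₆ }, { x₂, x₄, x₅ }, { x₂, x₄, x₆ }, { x₂, x₅, x₆ }, { x₃, x₄, x₅ }, { x₃, x₄, x₆ }, { x₃, x₅, x₆ }, { x₄, x₅, x₆ }, { x₁, x₂, x₃, x₄ }, { x₁, x₂, x₃, x₅ }, { x₁, x₂, x₃, x₆ }, { x₁, x₂, x₄, x₅ }, { x₁, x₂, x₄, x₆ }, { x₁, x₂, x₅, x₆ }, { x₁, x₃, x₄, x₅ }, { x₁, x₃, x₄, x₆ }, { x₁, x₃, x₅, x₆ }, { x₁, x₄, x₅, x₆ }, { x₂, x₃, x₄, x₅ }, { x₂, x₃, x₄, x₆ }, { x₂, x₃, x₅, x₆ }, { x₂, x₄, x₅, x₆ }, { x₃, x₄, x₅, x₆ }, { x₁, x₂, x₃, x₄, x₅ }, { x₁, x₂, x₃, x₄, x₆ }, { x₁, x₂, x₃, x₅, x₆ }, { x₁, x₂, x₄, x₅, x₆ }, { x₁, x₃, x₄, x₅, x₆ }, { x₂, x₃, x₄, x₅, x₆ }, Ω }

Derivation:
Initial family (6 sets): { {}, { x₁, x₆ }, { x₂, x₄ }, { x₃, x₄ }, { x₂, x₃, x₆ }, Ω }.
Iteration 1 (9 new):
  { x₁, x₄, x₅ }  = complement { x₂, x₃, x₆ }
  { x₂, x₃, x₄ }  = { x₃, x₄ } ∪ { x₂, x₄ }
  { x₁, x₂, x₃, x₆ }  = { x₁, x₆ } ∪ { x₂, x₃, x₆ }
  { x₁, x₂, x₄, x₆ }  = { x₁, x₆ } ∪ { x₂, x₄ }
  { x₁, x₂, x₅, x₆ }  = complement { x₃, x₄ }
  { x₁, x₃, x₄, x₆ }  = { x₃, x₄ } ∪ { x₁, x₆ }
  { x₁, x₃, x₅, x₆ }  = complement { x₂, x₄ }
  { x₂, x₃, x₄, x₅ }  = complement { x₁, x₆ }
  { x₂, x₃, x₄, x₆ }  = { x₃, x₄ } ∪ { x₂, x₃, x₆ }
  [15 total]
Iteration 2: +14 →
  { x₁, x₅ }  = complement { x₂, x₃, x₄, x₆ }
  { x₂, x₅ }  = complement { x₁, x₃, x₄, x₆ }
  { x₃, x₅ }  = complement { x₁, x₂, x₄, x₆ }
  { x₄, x₅ }  = complement { x₁, x₂, x₃, x₆ }
  { x₁, x₅, x₆ }  = complement { x₂, x₃, x₄ }
  { x₁, x₂, x₄, x₅ }  = { x₁, x₄, x₅ } ∪ { x₂, x₄ }
  { x₁, x₃, x₄, x₅ }  = { x₁, x₄, x₅ } ∪ { x₃, x₄ }
  { x₁, x₄, x₅, x₆ }  = { x₁, x₄, x₅ } ∪ { x₁, x₆ }
  { x₁, x₂, x₃, x₄, x₅ }  = { x₁, x₄, x₅ } ∪ { x₂, x₃, x₄ }
  { x₁, x₂, x₃, x₄, x₆ }  = { x₃, x₄ } ∪ { x₁, x₂, x₄, x₆ }
  { x₁, x₂, x₃, x₅, x₆ }  = { x₁, x₃, x₅, x₆ } ∪ { x₂, x₃, x₆ }
  { x₁, x₂, x₄, x₅, x₆ }  = { x₁, x₄, x₅ } ∪ { x₁, x₂, x₄, x₆ }
  { x₁, x₃, x₄, x₅, x₆ }  = { x₁, x₄, x₅ } ∪ { x₁, x₃, x₅, x₆ }
  { x₂, x₃, x₄, x₅, x₆ }  = { x₂, x₃, x₆ } ∪ { x₂, x₃, x₄, x₅ }
  [29 total]
Iteration 3 (15 new):
  { x₁ }  = complement { x₂, x₃, x₄, x₅, x₆ }
  { x₂ }  = complement { x₁, x₃, x₄, x₅, x₆ }
  { x₃ }  = complement { x₁, x₂, x₄, x₅, x₆ }
  { x₄ }  = complement { x₁, x₂, x₃, x₅, x₆ }
  { x₅ }  = complement { x₁, x₂, x₃, x₄, x₆ }
  { x₆ }  = complement { x₁, x₂, x₃, x₄, x₅ }
  { x₂, x₃ }  = complement { x₁, x₄, x₅, x₆ }
  { x₂, x₆ }  = complement { x₁, x₃, x₄, x₅ }
  { x₃, x₆ }  = complement { x₁, x₂, x₄, x₅ }
  { x₁, x₂, x₅ }  = { x₂, x₅ } ∪ { x₁, x₅ }
  { x₁, x₃, x₅ }  = { x₁, x₅ } ∪ { x₃, x₅ }
  { x₂, x₃, x₅ }  = { x₂, x₅ } ∪ { x₃, x₅ }
  { x₂, x₄, x₅ }  = { x₂, x₅ } ∪ { x₄, x₅ }
  { x₃, x₄, x₅ }  = { x₃, x₄ } ∪ { x₄, x₅ }
  { x₂, x₃, x₅, x₆ }  = { x₂, x₅ } ∪ { x₂, x₃, x₆ }
  [44 total]
Iteration 4. New:
  { x₁, x₂ }  = { x₂ } ∪ { x₁ }
  { x₁, x₃ }  = { x₃ } ∪ { x₁ }
  { x₁, x₄ }  = complement { x₂, x₃, x₅, x₆ }
  { x₄, x₆ }  = { x₄ } ∪ { x₆ }
  { x₅, x₆ }  = { x₆ } ∪ { x₅ }
  { x₁, x₂, x₃ }  = { x₂, x₃ } ∪ { x₁ }
  { x₁, x₂, x₄ }  = { x₁ } ∪ { x₂, x₄ }
  { x₁, x₂, x₆ }  = complement { x₃, x₄, x₅ }
  { x₁, x₃, x₄ }  = { x₃, x₄ } ∪ { x₁ }
  { x₁, x₃, x₆ }  = complement { x₂, x₄, x₅ }
  { x₁, x₄, x₆ }  = complement { x₂, x₃, x₅ }
  { x₂, x₄, x₆ }  = complement { x₁, x₃, x₅ }
  { x₂, x₅, x₆ }  = { x₂, x₆ } ∪ { x₂, x₅ }
  { x₃, x₄, x₆ }  = complement { x₁, x₂, x₅ }
  { x₃, x₅, x₆ }  = { x₃, x₅ } ∪ { x₃, x₆ }
  { x₄, x₅, x₆ }  = { x₄, x₅ } ∪ { x₆ }
  { x₁, x₂, x₃, x₄ }  = { x₁ } ∪ { x₂, x₃, x₄ }
  { x₁, x₂, x₃, x₅ }  = { x₂ } ∪ { x₁, x₃, x₅ }
  { x₂, x₄, x₅, x₆ }  = { x₄, x₅ } ∪ { x₂, x₆ }
  { x₃, x₄, x₅, x₆ }  = { x₄, x₅ } ∪ { x₃, x₆ }
  [64 total]
Iteration 5 adds nothing — fixpoint reached.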